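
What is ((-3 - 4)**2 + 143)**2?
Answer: 36864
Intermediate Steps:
((-3 - 4)**2 + 143)**2 = ((-7)**2 + 143)**2 = (49 + 143)**2 = 192**2 = 36864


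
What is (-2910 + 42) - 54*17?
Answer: -3786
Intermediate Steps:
(-2910 + 42) - 54*17 = -2868 - 918 = -3786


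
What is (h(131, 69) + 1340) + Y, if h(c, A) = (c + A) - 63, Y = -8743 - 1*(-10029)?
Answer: 2763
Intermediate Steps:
Y = 1286 (Y = -8743 + 10029 = 1286)
h(c, A) = -63 + A + c (h(c, A) = (A + c) - 63 = -63 + A + c)
(h(131, 69) + 1340) + Y = ((-63 + 69 + 131) + 1340) + 1286 = (137 + 1340) + 1286 = 1477 + 1286 = 2763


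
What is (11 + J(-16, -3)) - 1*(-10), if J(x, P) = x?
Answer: 5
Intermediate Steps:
(11 + J(-16, -3)) - 1*(-10) = (11 - 16) - 1*(-10) = -5 + 10 = 5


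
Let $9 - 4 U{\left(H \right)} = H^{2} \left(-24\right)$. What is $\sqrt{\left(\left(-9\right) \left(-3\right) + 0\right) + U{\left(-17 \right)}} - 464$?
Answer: $-464 + \frac{\sqrt{7053}}{2} \approx -422.01$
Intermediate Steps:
$U{\left(H \right)} = \frac{9}{4} + 6 H^{2}$ ($U{\left(H \right)} = \frac{9}{4} - \frac{H^{2} \left(-24\right)}{4} = \frac{9}{4} - \frac{\left(-24\right) H^{2}}{4} = \frac{9}{4} + 6 H^{2}$)
$\sqrt{\left(\left(-9\right) \left(-3\right) + 0\right) + U{\left(-17 \right)}} - 464 = \sqrt{\left(\left(-9\right) \left(-3\right) + 0\right) + \left(\frac{9}{4} + 6 \left(-17\right)^{2}\right)} - 464 = \sqrt{\left(27 + 0\right) + \left(\frac{9}{4} + 6 \cdot 289\right)} - 464 = \sqrt{27 + \left(\frac{9}{4} + 1734\right)} - 464 = \sqrt{27 + \frac{6945}{4}} - 464 = \sqrt{\frac{7053}{4}} - 464 = \frac{\sqrt{7053}}{2} - 464 = -464 + \frac{\sqrt{7053}}{2}$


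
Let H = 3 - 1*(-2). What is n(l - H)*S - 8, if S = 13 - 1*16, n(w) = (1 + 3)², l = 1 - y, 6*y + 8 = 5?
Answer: -56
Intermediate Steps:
y = -½ (y = -4/3 + (⅙)*5 = -4/3 + ⅚ = -½ ≈ -0.50000)
H = 5 (H = 3 + 2 = 5)
l = 3/2 (l = 1 - 1*(-½) = 1 + ½ = 3/2 ≈ 1.5000)
n(w) = 16 (n(w) = 4² = 16)
S = -3 (S = 13 - 16 = -3)
n(l - H)*S - 8 = 16*(-3) - 8 = -48 - 8 = -56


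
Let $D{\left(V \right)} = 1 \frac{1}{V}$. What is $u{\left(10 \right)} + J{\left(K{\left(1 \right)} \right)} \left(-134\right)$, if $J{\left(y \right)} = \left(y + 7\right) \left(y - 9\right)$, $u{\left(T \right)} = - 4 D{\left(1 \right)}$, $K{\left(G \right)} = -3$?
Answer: $6428$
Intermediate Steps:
$D{\left(V \right)} = \frac{1}{V}$
$u{\left(T \right)} = -4$ ($u{\left(T \right)} = - \frac{4}{1} = \left(-4\right) 1 = -4$)
$J{\left(y \right)} = \left(-9 + y\right) \left(7 + y\right)$ ($J{\left(y \right)} = \left(7 + y\right) \left(-9 + y\right) = \left(-9 + y\right) \left(7 + y\right)$)
$u{\left(10 \right)} + J{\left(K{\left(1 \right)} \right)} \left(-134\right) = -4 + \left(-63 + \left(-3\right)^{2} - -6\right) \left(-134\right) = -4 + \left(-63 + 9 + 6\right) \left(-134\right) = -4 - -6432 = -4 + 6432 = 6428$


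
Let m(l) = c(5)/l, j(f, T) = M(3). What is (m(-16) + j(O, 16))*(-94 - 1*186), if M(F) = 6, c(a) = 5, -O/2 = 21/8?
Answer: -3185/2 ≈ -1592.5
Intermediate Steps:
O = -21/4 (O = -42/8 = -2*21/8 = -21/4 ≈ -5.2500)
j(f, T) = 6
m(l) = 5/l
(m(-16) + j(O, 16))*(-94 - 1*186) = (5/(-16) + 6)*(-94 - 1*186) = (5*(-1/16) + 6)*(-94 - 186) = (-5/16 + 6)*(-280) = (91/16)*(-280) = -3185/2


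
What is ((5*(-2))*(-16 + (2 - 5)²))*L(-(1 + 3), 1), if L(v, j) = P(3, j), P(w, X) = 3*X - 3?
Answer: 0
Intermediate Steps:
P(w, X) = -3 + 3*X
L(v, j) = -3 + 3*j
((5*(-2))*(-16 + (2 - 5)²))*L(-(1 + 3), 1) = ((5*(-2))*(-16 + (2 - 5)²))*(-3 + 3*1) = (-10*(-16 + (-3)²))*(-3 + 3) = -10*(-16 + 9)*0 = -10*(-7)*0 = 70*0 = 0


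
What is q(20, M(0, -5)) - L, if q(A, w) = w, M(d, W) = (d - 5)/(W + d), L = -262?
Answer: 263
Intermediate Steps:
M(d, W) = (-5 + d)/(W + d)
q(20, M(0, -5)) - L = (-5 + 0)/(-5 + 0) - 1*(-262) = -5/(-5) + 262 = -1/5*(-5) + 262 = 1 + 262 = 263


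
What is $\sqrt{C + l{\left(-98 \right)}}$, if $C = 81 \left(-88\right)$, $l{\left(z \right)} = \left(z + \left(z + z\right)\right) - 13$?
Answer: $i \sqrt{7435} \approx 86.226 i$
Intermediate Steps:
$l{\left(z \right)} = -13 + 3 z$ ($l{\left(z \right)} = \left(z + 2 z\right) - 13 = 3 z - 13 = -13 + 3 z$)
$C = -7128$
$\sqrt{C + l{\left(-98 \right)}} = \sqrt{-7128 + \left(-13 + 3 \left(-98\right)\right)} = \sqrt{-7128 - 307} = \sqrt{-7435} = i \sqrt{7435}$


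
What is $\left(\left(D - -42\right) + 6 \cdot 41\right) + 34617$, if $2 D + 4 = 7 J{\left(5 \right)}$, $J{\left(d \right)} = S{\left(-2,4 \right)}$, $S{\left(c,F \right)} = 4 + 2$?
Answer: $34924$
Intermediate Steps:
$S{\left(c,F \right)} = 6$
$J{\left(d \right)} = 6$
$D = 19$ ($D = -2 + \frac{7 \cdot 6}{2} = -2 + \frac{1}{2} \cdot 42 = -2 + 21 = 19$)
$\left(\left(D - -42\right) + 6 \cdot 41\right) + 34617 = \left(\left(19 - -42\right) + 6 \cdot 41\right) + 34617 = \left(\left(19 + 42\right) + 246\right) + 34617 = \left(61 + 246\right) + 34617 = 307 + 34617 = 34924$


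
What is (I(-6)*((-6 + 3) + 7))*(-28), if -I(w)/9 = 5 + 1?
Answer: 6048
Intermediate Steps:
I(w) = -54 (I(w) = -9*(5 + 1) = -9*6 = -54)
(I(-6)*((-6 + 3) + 7))*(-28) = -54*((-6 + 3) + 7)*(-28) = -54*(-3 + 7)*(-28) = -54*4*(-28) = -216*(-28) = 6048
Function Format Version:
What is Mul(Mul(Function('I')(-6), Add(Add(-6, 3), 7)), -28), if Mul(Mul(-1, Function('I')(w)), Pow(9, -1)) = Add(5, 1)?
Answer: 6048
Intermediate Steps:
Function('I')(w) = -54 (Function('I')(w) = Mul(-9, Add(5, 1)) = Mul(-9, 6) = -54)
Mul(Mul(Function('I')(-6), Add(Add(-6, 3), 7)), -28) = Mul(Mul(-54, Add(Add(-6, 3), 7)), -28) = Mul(Mul(-54, Add(-3, 7)), -28) = Mul(Mul(-54, 4), -28) = Mul(-216, -28) = 6048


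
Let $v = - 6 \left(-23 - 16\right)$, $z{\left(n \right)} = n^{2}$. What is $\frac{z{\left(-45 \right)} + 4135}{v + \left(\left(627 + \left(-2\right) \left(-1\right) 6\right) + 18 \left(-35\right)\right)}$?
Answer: $\frac{6160}{243} \approx 25.35$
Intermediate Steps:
$v = 234$ ($v = \left(-6\right) \left(-39\right) = 234$)
$\frac{z{\left(-45 \right)} + 4135}{v + \left(\left(627 + \left(-2\right) \left(-1\right) 6\right) + 18 \left(-35\right)\right)} = \frac{\left(-45\right)^{2} + 4135}{234 + \left(\left(627 + \left(-2\right) \left(-1\right) 6\right) + 18 \left(-35\right)\right)} = \frac{2025 + 4135}{234 + \left(\left(627 + 2 \cdot 6\right) - 630\right)} = \frac{6160}{234 + \left(\left(627 + 12\right) - 630\right)} = \frac{6160}{234 + \left(639 - 630\right)} = \frac{6160}{234 + 9} = \frac{6160}{243}$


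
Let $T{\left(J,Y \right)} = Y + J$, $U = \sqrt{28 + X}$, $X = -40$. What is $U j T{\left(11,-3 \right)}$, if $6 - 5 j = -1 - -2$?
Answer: $16 i \sqrt{3} \approx 27.713 i$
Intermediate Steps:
$U = 2 i \sqrt{3}$ ($U = \sqrt{28 - 40} = \sqrt{-12} = 2 i \sqrt{3} \approx 3.4641 i$)
$j = 1$ ($j = \frac{6}{5} - \frac{-1 - -2}{5} = \frac{6}{5} - \frac{-1 + 2}{5} = \frac{6}{5} - \frac{1}{5} = 1$)
$T{\left(J,Y \right)} = J + Y$
$U j T{\left(11,-3 \right)} = 2 i \sqrt{3} \cdot 1 \left(11 - 3\right) = 2 i \sqrt{3} \cdot 8 = 16 i \sqrt{3}$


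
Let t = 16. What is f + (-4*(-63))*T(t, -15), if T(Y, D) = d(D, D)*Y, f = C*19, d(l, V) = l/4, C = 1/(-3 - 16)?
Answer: -15121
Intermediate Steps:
C = -1/19 (C = 1/(-19) = -1/19 ≈ -0.052632)
d(l, V) = l/4 (d(l, V) = l*(¼) = l/4)
f = -1 (f = -1/19*19 = -1)
T(Y, D) = D*Y/4 (T(Y, D) = (D/4)*Y = D*Y/4)
f + (-4*(-63))*T(t, -15) = -1 + (-4*(-63))*((¼)*(-15)*16) = -1 + 252*(-60) = -1 - 15120 = -15121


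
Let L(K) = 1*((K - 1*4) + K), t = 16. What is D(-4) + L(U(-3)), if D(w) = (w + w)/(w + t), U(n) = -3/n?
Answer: -8/3 ≈ -2.6667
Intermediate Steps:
L(K) = -4 + 2*K (L(K) = 1*((K - 4) + K) = 1*((-4 + K) + K) = 1*(-4 + 2*K) = -4 + 2*K)
D(w) = 2*w/(16 + w) (D(w) = (w + w)/(w + 16) = (2*w)/(16 + w) = 2*w/(16 + w))
D(-4) + L(U(-3)) = 2*(-4)/(16 - 4) + (-4 + 2*(-3/(-3))) = 2*(-4)/12 + (-4 + 2*(-3*(-⅓))) = 2*(-4)*(1/12) + (-4 + 2*1) = -⅔ + (-4 + 2) = -⅔ - 2 = -8/3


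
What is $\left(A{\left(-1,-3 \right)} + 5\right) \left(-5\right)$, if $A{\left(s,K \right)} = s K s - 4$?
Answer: $10$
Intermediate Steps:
$A{\left(s,K \right)} = -4 + K s^{2}$ ($A{\left(s,K \right)} = K s s - 4 = K s^{2} - 4 = -4 + K s^{2}$)
$\left(A{\left(-1,-3 \right)} + 5\right) \left(-5\right) = \left(\left(-4 - 3 \left(-1\right)^{2}\right) + 5\right) \left(-5\right) = \left(\left(-4 - 3\right) + 5\right) \left(-5\right) = \left(-7 + 5\right) \left(-5\right) = \left(-2\right) \left(-5\right) = 10$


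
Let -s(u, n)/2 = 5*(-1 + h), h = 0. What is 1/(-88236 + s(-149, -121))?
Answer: -1/88226 ≈ -1.1335e-5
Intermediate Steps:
s(u, n) = 10 (s(u, n) = -10*(-1 + 0) = -10*(-1) = -2*(-5) = 10)
1/(-88236 + s(-149, -121)) = 1/(-88236 + 10) = 1/(-88226) = -1/88226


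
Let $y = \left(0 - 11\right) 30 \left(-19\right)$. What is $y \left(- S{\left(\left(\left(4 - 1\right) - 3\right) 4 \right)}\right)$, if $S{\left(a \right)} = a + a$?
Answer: $0$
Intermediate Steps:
$S{\left(a \right)} = 2 a$
$y = 6270$ ($y = \left(0 - 11\right) 30 \left(-19\right) = \left(-11\right) 30 \left(-19\right) = \left(-330\right) \left(-19\right) = 6270$)
$y \left(- S{\left(\left(\left(4 - 1\right) - 3\right) 4 \right)}\right) = 6270 \left(- 2 \left(\left(4 - 1\right) - 3\right) 4\right) = 6270 \left(- 2 \left(3 - 3\right) 4\right) = 6270 \left(- 2 \cdot 0 \cdot 4\right) = 6270 \left(- 2 \cdot 0\right) = 6270 \left(\left(-1\right) 0\right) = 6270 \cdot 0 = 0$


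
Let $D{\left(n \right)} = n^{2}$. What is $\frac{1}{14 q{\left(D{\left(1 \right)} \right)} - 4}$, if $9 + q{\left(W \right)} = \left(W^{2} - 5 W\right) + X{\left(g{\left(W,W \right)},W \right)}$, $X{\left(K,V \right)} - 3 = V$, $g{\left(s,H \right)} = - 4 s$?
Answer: $- \frac{1}{130} \approx -0.0076923$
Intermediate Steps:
$X{\left(K,V \right)} = 3 + V$
$q{\left(W \right)} = -6 + W^{2} - 4 W$ ($q{\left(W \right)} = -9 + \left(\left(W^{2} - 5 W\right) + \left(3 + W\right)\right) = -9 + \left(3 + W^{2} - 4 W\right) = -6 + W^{2} - 4 W$)
$\frac{1}{14 q{\left(D{\left(1 \right)} \right)} - 4} = \frac{1}{14 \left(-6 + \left(1^{2}\right)^{2} - 4 \cdot 1^{2}\right) - 4} = \frac{1}{14 \left(-6 + 1^{2} - 4\right) - 4} = \frac{1}{14 \left(-6 + 1 - 4\right) - 4} = \frac{1}{14 \left(-9\right) - 4} = \frac{1}{-126 - 4} = \frac{1}{-130} = - \frac{1}{130}$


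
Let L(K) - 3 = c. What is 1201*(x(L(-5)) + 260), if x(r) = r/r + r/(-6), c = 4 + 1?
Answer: 935579/3 ≈ 3.1186e+5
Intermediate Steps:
c = 5
L(K) = 8 (L(K) = 3 + 5 = 8)
x(r) = 1 - r/6 (x(r) = 1 + r*(-1/6) = 1 - r/6)
1201*(x(L(-5)) + 260) = 1201*((1 - 1/6*8) + 260) = 1201*((1 - 4/3) + 260) = 1201*(-1/3 + 260) = 1201*(779/3) = 935579/3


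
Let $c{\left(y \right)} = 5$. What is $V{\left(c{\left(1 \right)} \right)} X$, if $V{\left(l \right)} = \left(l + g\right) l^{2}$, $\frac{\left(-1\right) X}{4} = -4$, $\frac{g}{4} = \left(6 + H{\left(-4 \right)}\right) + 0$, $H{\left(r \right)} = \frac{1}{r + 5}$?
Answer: $13200$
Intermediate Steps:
$H{\left(r \right)} = \frac{1}{5 + r}$
$g = 28$ ($g = 4 \left(\left(6 + \frac{1}{5 - 4}\right) + 0\right) = 4 \left(\left(6 + 1^{-1}\right) + 0\right) = 4 \left(\left(6 + 1\right) + 0\right) = 4 \left(7 + 0\right) = 4 \cdot 7 = 28$)
$X = 16$ ($X = \left(-4\right) \left(-4\right) = 16$)
$V{\left(l \right)} = l^{2} \left(28 + l\right)$ ($V{\left(l \right)} = \left(l + 28\right) l^{2} = \left(28 + l\right) l^{2} = l^{2} \left(28 + l\right)$)
$V{\left(c{\left(1 \right)} \right)} X = 5^{2} \left(28 + 5\right) 16 = 25 \cdot 33 \cdot 16 = 825 \cdot 16 = 13200$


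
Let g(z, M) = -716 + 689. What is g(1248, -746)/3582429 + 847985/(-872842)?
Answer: -1012623207433/1042298164406 ≈ -0.97153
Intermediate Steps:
g(z, M) = -27
g(1248, -746)/3582429 + 847985/(-872842) = -27/3582429 + 847985/(-872842) = -27*1/3582429 + 847985*(-1/872842) = -9/1194143 - 847985/872842 = -1012623207433/1042298164406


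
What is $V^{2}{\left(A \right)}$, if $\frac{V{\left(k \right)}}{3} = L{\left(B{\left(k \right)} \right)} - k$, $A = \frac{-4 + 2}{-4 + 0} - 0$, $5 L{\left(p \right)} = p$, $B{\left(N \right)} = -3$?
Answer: $\frac{1089}{100} \approx 10.89$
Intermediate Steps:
$L{\left(p \right)} = \frac{p}{5}$
$A = \frac{1}{2}$ ($A = - \frac{2}{-4} + 0 = \left(-2\right) \left(- \frac{1}{4}\right) + 0 = \frac{1}{2} + 0 = \frac{1}{2} \approx 0.5$)
$V{\left(k \right)} = - \frac{9}{5} - 3 k$ ($V{\left(k \right)} = 3 \left(\frac{1}{5} \left(-3\right) - k\right) = 3 \left(- \frac{3}{5} - k\right) = - \frac{9}{5} - 3 k$)
$V^{2}{\left(A \right)} = \left(- \frac{9}{5} - \frac{3}{2}\right)^{2} = \left(- \frac{33}{10}\right)^{2} = \frac{1089}{100}$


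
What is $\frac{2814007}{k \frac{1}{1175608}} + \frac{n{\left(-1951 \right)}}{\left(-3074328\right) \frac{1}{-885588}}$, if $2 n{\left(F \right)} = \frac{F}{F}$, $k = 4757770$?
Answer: $\frac{847533260534273779}{1218912127380} \approx 6.9532 \cdot 10^{5}$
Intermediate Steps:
$n{\left(F \right)} = \frac{1}{2}$ ($n{\left(F \right)} = \frac{F \frac{1}{F}}{2} = \frac{1}{2} \cdot 1 = \frac{1}{2}$)
$\frac{2814007}{k \frac{1}{1175608}} + \frac{n{\left(-1951 \right)}}{\left(-3074328\right) \frac{1}{-885588}} = \frac{2814007}{4757770 \cdot \frac{1}{1175608}} + \frac{1}{2 \left(- \frac{3074328}{-885588}\right)} = \frac{2814007}{4757770 \cdot \frac{1}{1175608}} + \frac{1}{2 \left(\left(-3074328\right) \left(- \frac{1}{885588}\right)\right)} = \frac{2814007}{\frac{2378885}{587804}} + \frac{1}{2 \cdot \frac{256194}{73799}} = 2814007 \cdot \frac{587804}{2378885} + \frac{1}{2} \cdot \frac{73799}{256194} = \frac{1654084570628}{2378885} + \frac{73799}{512388} = \frac{847533260534273779}{1218912127380}$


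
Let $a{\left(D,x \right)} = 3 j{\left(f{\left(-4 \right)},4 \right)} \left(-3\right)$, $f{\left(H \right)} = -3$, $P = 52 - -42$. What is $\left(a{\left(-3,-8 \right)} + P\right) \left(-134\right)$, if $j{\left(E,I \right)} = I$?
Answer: $-7772$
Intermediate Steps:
$P = 94$ ($P = 52 + 42 = 94$)
$a{\left(D,x \right)} = -36$ ($a{\left(D,x \right)} = 3 \cdot 4 \left(-3\right) = 12 \left(-3\right) = -36$)
$\left(a{\left(-3,-8 \right)} + P\right) \left(-134\right) = \left(-36 + 94\right) \left(-134\right) = 58 \left(-134\right) = -7772$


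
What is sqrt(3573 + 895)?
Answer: 2*sqrt(1117) ≈ 66.843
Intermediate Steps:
sqrt(3573 + 895) = sqrt(4468) = 2*sqrt(1117)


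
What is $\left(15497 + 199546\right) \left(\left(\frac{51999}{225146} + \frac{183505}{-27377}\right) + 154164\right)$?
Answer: $\frac{29190538001669136369}{880546006} \approx 3.3151 \cdot 10^{10}$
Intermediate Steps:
$\left(15497 + 199546\right) \left(\left(\frac{51999}{225146} + \frac{183505}{-27377}\right) + 154164\right) = 215043 \left(\left(51999 \cdot \frac{1}{225146} + 183505 \left(- \frac{1}{27377}\right)\right) + 154164\right) = 215043 \left(\left(\frac{51999}{225146} - \frac{26215}{3911}\right) + 154164\right) = 215043 \left(- \frac{5698834301}{880546006} + 154164\right) = 215043 \cdot \frac{135742795634683}{880546006} = \frac{29190538001669136369}{880546006}$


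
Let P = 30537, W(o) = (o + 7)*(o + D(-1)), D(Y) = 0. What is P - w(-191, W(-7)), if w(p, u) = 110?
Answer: 30427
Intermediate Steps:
W(o) = o*(7 + o) (W(o) = (o + 7)*(o + 0) = (7 + o)*o = o*(7 + o))
P - w(-191, W(-7)) = 30537 - 1*110 = 30537 - 110 = 30427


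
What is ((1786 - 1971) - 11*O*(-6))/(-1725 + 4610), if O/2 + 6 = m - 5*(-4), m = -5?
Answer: 1003/2885 ≈ 0.34766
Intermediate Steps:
O = 18 (O = -12 + 2*(-5 - 5*(-4)) = -12 + 2*(-5 + 20) = -12 + 2*15 = -12 + 30 = 18)
((1786 - 1971) - 11*O*(-6))/(-1725 + 4610) = ((1786 - 1971) - 11*18*(-6))/(-1725 + 4610) = (-185 - 198*(-6))/2885 = (-185 + 1188)*(1/2885) = 1003*(1/2885) = 1003/2885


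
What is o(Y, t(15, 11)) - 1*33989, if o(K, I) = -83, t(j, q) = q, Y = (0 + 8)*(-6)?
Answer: -34072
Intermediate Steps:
Y = -48 (Y = 8*(-6) = -48)
o(Y, t(15, 11)) - 1*33989 = -83 - 1*33989 = -83 - 33989 = -34072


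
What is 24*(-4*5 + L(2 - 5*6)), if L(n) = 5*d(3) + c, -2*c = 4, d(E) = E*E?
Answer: 552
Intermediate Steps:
d(E) = E²
c = -2 (c = -½*4 = -2)
L(n) = 43 (L(n) = 5*3² - 2 = 5*9 - 2 = 45 - 2 = 43)
24*(-4*5 + L(2 - 5*6)) = 24*(-4*5 + 43) = 24*(-20 + 43) = 24*23 = 552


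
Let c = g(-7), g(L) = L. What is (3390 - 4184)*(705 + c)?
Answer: -554212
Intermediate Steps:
c = -7
(3390 - 4184)*(705 + c) = (3390 - 4184)*(705 - 7) = -794*698 = -554212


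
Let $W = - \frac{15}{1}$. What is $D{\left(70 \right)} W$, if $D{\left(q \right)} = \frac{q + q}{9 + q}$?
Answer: $- \frac{2100}{79} \approx -26.582$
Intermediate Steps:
$W = -15$ ($W = \left(-15\right) 1 = -15$)
$D{\left(q \right)} = \frac{2 q}{9 + q}$
$D{\left(70 \right)} W = 2 \cdot 70 \frac{1}{9 + 70} \left(-15\right) = 2 \cdot 70 \cdot \frac{1}{79} \left(-15\right) = \frac{140}{79} \left(-15\right) = - \frac{2100}{79}$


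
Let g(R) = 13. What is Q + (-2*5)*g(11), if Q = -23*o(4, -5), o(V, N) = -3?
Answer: -61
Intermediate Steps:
Q = 69 (Q = -23*(-3) = 69)
Q + (-2*5)*g(11) = 69 - 2*5*13 = 69 - 10*13 = 69 - 130 = -61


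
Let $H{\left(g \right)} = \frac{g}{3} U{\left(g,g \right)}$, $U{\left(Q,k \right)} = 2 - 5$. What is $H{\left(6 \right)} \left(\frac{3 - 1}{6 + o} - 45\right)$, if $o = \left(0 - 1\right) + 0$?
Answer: $\frac{1338}{5} \approx 267.6$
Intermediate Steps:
$U{\left(Q,k \right)} = -3$ ($U{\left(Q,k \right)} = 2 - 5 = -3$)
$o = -1$ ($o = -1 + 0 = -1$)
$H{\left(g \right)} = - g$ ($H{\left(g \right)} = \frac{g}{3} \left(-3\right) = - g$)
$H{\left(6 \right)} \left(\frac{3 - 1}{6 + o} - 45\right) = \left(-1\right) 6 \left(\frac{3 - 1}{6 - 1} - 45\right) = - 6 \left(\frac{2}{5} - 45\right) = \left(-6\right) \left(- \frac{223}{5}\right) = \frac{1338}{5}$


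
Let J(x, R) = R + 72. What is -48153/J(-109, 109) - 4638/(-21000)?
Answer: -168395587/633500 ≈ -265.82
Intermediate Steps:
J(x, R) = 72 + R
-48153/J(-109, 109) - 4638/(-21000) = -48153/(72 + 109) - 4638/(-21000) = -48153/181 - 4638*(-1/21000) = -48153*1/181 + 773/3500 = -48153/181 + 773/3500 = -168395587/633500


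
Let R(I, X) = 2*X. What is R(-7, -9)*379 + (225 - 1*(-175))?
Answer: -6422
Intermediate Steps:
R(-7, -9)*379 + (225 - 1*(-175)) = (2*(-9))*379 + (225 - 1*(-175)) = -18*379 + (225 + 175) = -6822 + 400 = -6422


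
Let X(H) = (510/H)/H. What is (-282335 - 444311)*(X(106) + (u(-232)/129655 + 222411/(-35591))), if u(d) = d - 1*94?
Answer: 58456143338560554469/12962274053945 ≈ 4.5097e+6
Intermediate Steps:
u(d) = -94 + d (u(d) = d - 94 = -94 + d)
X(H) = 510/H²
(-282335 - 444311)*(X(106) + (u(-232)/129655 + 222411/(-35591))) = (-282335 - 444311)*(510/106² + ((-94 - 232)/129655 + 222411/(-35591))) = -726646*(510*(1/11236) + (-326*1/129655 + 222411*(-1/35591))) = -726646*(255/5618 + (-326/129655 - 222411/35591)) = -726646*(255/5618 - 28848300871/4614551105) = -726646*(-160893043761503/25924548107890) = 58456143338560554469/12962274053945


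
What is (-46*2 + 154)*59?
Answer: 3658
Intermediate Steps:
(-46*2 + 154)*59 = (-92 + 154)*59 = 62*59 = 3658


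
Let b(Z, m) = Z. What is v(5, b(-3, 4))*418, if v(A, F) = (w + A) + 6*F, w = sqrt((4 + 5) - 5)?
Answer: -4598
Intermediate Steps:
w = 2 (w = sqrt(9 - 5) = sqrt(4) = 2)
v(A, F) = 2 + A + 6*F (v(A, F) = (2 + A) + 6*F = 2 + A + 6*F)
v(5, b(-3, 4))*418 = (2 + 5 + 6*(-3))*418 = (2 + 5 - 18)*418 = -11*418 = -4598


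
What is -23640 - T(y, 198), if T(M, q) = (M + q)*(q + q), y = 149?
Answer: -161052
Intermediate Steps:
T(M, q) = 2*q*(M + q) (T(M, q) = (M + q)*(2*q) = 2*q*(M + q))
-23640 - T(y, 198) = -23640 - 2*198*(149 + 198) = -23640 - 2*198*347 = -23640 - 1*137412 = -23640 - 137412 = -161052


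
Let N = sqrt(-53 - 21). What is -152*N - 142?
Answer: -142 - 152*I*sqrt(74) ≈ -142.0 - 1307.6*I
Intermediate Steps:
N = I*sqrt(74) (N = sqrt(-74) = I*sqrt(74) ≈ 8.6023*I)
-152*N - 142 = -152*I*sqrt(74) - 142 = -142 - 152*I*sqrt(74)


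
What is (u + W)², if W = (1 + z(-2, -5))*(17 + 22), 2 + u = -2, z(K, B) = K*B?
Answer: 180625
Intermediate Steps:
z(K, B) = B*K
u = -4 (u = -2 - 2 = -4)
W = 429 (W = (1 - 5*(-2))*(17 + 22) = (1 + 10)*39 = 11*39 = 429)
(u + W)² = (-4 + 429)² = 425² = 180625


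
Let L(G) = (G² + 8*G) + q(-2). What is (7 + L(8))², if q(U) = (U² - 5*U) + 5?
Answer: 23716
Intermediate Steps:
q(U) = 5 + U² - 5*U
L(G) = 19 + G² + 8*G (L(G) = (G² + 8*G) + (5 + (-2)² - 5*(-2)) = (G² + 8*G) + (5 + 4 + 10) = (G² + 8*G) + 19 = 19 + G² + 8*G)
(7 + L(8))² = (7 + (19 + 8² + 8*8))² = (7 + (19 + 64 + 64))² = (7 + 147)² = 154² = 23716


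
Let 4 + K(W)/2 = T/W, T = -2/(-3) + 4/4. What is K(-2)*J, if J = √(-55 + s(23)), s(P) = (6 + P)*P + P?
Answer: -29*√635/3 ≈ -243.59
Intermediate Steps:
s(P) = P + P*(6 + P) (s(P) = P*(6 + P) + P = P + P*(6 + P))
T = 5/3 (T = -2*(-⅓) + 4*(¼) = ⅔ + 1 = 5/3 ≈ 1.6667)
K(W) = -8 + 10/(3*W) (K(W) = -8 + 2*(5/(3*W)) = -8 + 10/(3*W))
J = √635 (J = √(-55 + 23*(7 + 23)) = √(-55 + 23*30) = √(-55 + 690) = √635 ≈ 25.199)
K(-2)*J = (-8 + (10/3)/(-2))*√635 = (-8 + (10/3)*(-½))*√635 = (-8 - 5/3)*√635 = -29*√635/3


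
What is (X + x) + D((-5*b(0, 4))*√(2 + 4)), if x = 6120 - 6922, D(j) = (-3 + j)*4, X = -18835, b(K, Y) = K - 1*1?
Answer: -19649 + 20*√6 ≈ -19600.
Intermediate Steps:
b(K, Y) = -1 + K (b(K, Y) = K - 1 = -1 + K)
D(j) = -12 + 4*j
x = -802
(X + x) + D((-5*b(0, 4))*√(2 + 4)) = (-18835 - 802) + (-12 + 4*((-5*(-1 + 0))*√(2 + 4))) = -19637 + (-12 + 4*((-5*(-1))*√6)) = -19637 + (-12 + 4*(5*√6)) = -19637 + (-12 + 20*√6) = -19649 + 20*√6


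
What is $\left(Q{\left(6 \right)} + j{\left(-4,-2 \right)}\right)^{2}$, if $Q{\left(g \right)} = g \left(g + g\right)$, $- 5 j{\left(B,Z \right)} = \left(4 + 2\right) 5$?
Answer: $4356$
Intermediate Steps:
$j{\left(B,Z \right)} = -6$ ($j{\left(B,Z \right)} = - \frac{\left(4 + 2\right) 5}{5} = - \frac{6 \cdot 5}{5} = \left(- \frac{1}{5}\right) 30 = -6$)
$Q{\left(g \right)} = 2 g^{2}$ ($Q{\left(g \right)} = g 2 g = 2 g^{2}$)
$\left(Q{\left(6 \right)} + j{\left(-4,-2 \right)}\right)^{2} = \left(2 \cdot 6^{2} - 6\right)^{2} = \left(2 \cdot 36 - 6\right)^{2} = \left(72 - 6\right)^{2} = 66^{2} = 4356$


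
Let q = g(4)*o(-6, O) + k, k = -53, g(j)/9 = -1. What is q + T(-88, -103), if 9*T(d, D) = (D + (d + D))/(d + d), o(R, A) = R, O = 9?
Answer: 313/264 ≈ 1.1856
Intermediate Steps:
g(j) = -9 (g(j) = 9*(-1) = -9)
q = 1 (q = -9*(-6) - 53 = 54 - 53 = 1)
T(d, D) = (d + 2*D)/(18*d) (T(d, D) = ((D + (d + D))/(d + d))/9 = ((D + (D + d))/((2*d)))/9 = ((d + 2*D)*(1/(2*d)))/9 = ((d + 2*D)/(2*d))/9 = (d + 2*D)/(18*d))
q + T(-88, -103) = 1 + (1/18)*(-88 + 2*(-103))/(-88) = 1 + (1/18)*(-1/88)*(-88 - 206) = 1 + (1/18)*(-1/88)*(-294) = 1 + 49/264 = 313/264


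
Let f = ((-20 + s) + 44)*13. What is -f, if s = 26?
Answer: -650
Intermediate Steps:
f = 650 (f = ((-20 + 26) + 44)*13 = (6 + 44)*13 = 50*13 = 650)
-f = -1*650 = -650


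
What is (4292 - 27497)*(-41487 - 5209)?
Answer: 1083580680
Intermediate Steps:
(4292 - 27497)*(-41487 - 5209) = -23205*(-46696) = 1083580680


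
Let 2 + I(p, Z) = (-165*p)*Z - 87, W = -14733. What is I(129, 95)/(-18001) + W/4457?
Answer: 8747576215/80230457 ≈ 109.03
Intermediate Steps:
I(p, Z) = -89 - 165*Z*p (I(p, Z) = -2 + ((-165*p)*Z - 87) = -2 + (-165*Z*p - 87) = -2 + (-87 - 165*Z*p) = -89 - 165*Z*p)
I(129, 95)/(-18001) + W/4457 = (-89 - 165*95*129)/(-18001) - 14733/4457 = (-89 - 2022075)*(-1/18001) - 14733*1/4457 = -2022164*(-1/18001) - 14733/4457 = 2022164/18001 - 14733/4457 = 8747576215/80230457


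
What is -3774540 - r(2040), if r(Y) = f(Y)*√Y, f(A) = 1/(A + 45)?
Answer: -3774540 - 2*√510/2085 ≈ -3.7745e+6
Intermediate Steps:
f(A) = 1/(45 + A)
r(Y) = √Y/(45 + Y)
-3774540 - r(2040) = -3774540 - √2040/(45 + 2040) = -3774540 - 2*√510/2085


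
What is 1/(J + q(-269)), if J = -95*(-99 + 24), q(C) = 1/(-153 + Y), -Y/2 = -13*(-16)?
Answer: 569/4054124 ≈ 0.00014035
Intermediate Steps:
Y = -416 (Y = -(-26)*(-16) = -2*208 = -416)
q(C) = -1/569 (q(C) = 1/(-153 - 416) = 1/(-569) = -1/569)
J = 7125 (J = -95*(-75) = 7125)
1/(J + q(-269)) = 1/(7125 - 1/569) = 1/(4054124/569) = 569/4054124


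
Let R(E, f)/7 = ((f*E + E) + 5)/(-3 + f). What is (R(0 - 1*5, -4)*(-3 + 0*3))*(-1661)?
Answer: -99660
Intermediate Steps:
R(E, f) = 7*(5 + E + E*f)/(-3 + f) (R(E, f) = 7*(((f*E + E) + 5)/(-3 + f)) = 7*(((E*f + E) + 5)/(-3 + f)) = 7*(((E + E*f) + 5)/(-3 + f)) = 7*((5 + E + E*f)/(-3 + f)) = 7*(5 + E + E*f)/(-3 + f))
(R(0 - 1*5, -4)*(-3 + 0*3))*(-1661) = ((7*(5 + (0 - 1*5) + (0 - 1*5)*(-4))/(-3 - 4))*(-3 + 0*3))*(-1661) = ((7*(5 + (0 - 5) + (0 - 5)*(-4))/(-7))*(-3 + 0))*(-1661) = ((7*(-⅐)*(5 - 5 - 5*(-4)))*(-3))*(-1661) = ((7*(-⅐)*(5 - 5 + 20))*(-3))*(-1661) = ((7*(-⅐)*20)*(-3))*(-1661) = -20*(-3)*(-1661) = 60*(-1661) = -99660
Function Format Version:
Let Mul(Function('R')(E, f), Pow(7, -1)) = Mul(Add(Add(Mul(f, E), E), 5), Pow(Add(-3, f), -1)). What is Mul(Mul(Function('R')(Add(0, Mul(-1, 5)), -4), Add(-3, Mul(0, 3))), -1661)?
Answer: -99660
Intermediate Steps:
Function('R')(E, f) = Mul(7, Pow(Add(-3, f), -1), Add(5, E, Mul(E, f))) (Function('R')(E, f) = Mul(7, Mul(Add(Add(Mul(f, E), E), 5), Pow(Add(-3, f), -1))) = Mul(7, Mul(Add(Add(Mul(E, f), E), 5), Pow(Add(-3, f), -1))) = Mul(7, Mul(Add(Add(E, Mul(E, f)), 5), Pow(Add(-3, f), -1))) = Mul(7, Mul(Add(5, E, Mul(E, f)), Pow(Add(-3, f), -1))) = Mul(7, Mul(Pow(Add(-3, f), -1), Add(5, E, Mul(E, f)))) = Mul(7, Pow(Add(-3, f), -1), Add(5, E, Mul(E, f))))
Mul(Mul(Function('R')(Add(0, Mul(-1, 5)), -4), Add(-3, Mul(0, 3))), -1661) = Mul(Mul(Mul(7, Pow(Add(-3, -4), -1), Add(5, Add(0, Mul(-1, 5)), Mul(Add(0, Mul(-1, 5)), -4))), Add(-3, Mul(0, 3))), -1661) = Mul(Mul(Mul(7, Pow(-7, -1), Add(5, Add(0, -5), Mul(Add(0, -5), -4))), Add(-3, 0)), -1661) = Mul(Mul(Mul(7, Rational(-1, 7), Add(5, -5, Mul(-5, -4))), -3), -1661) = Mul(Mul(Mul(7, Rational(-1, 7), Add(5, -5, 20)), -3), -1661) = Mul(Mul(Mul(7, Rational(-1, 7), 20), -3), -1661) = Mul(Mul(-20, -3), -1661) = Mul(60, -1661) = -99660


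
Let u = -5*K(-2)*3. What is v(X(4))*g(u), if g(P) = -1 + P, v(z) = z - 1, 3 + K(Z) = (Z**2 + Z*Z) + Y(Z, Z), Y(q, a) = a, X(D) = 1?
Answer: 0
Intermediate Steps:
K(Z) = -3 + Z + 2*Z**2 (K(Z) = -3 + ((Z**2 + Z*Z) + Z) = -3 + ((Z**2 + Z**2) + Z) = -3 + (2*Z**2 + Z) = -3 + (Z + 2*Z**2) = -3 + Z + 2*Z**2)
v(z) = -1 + z
u = -45 (u = -5*(-3 - 2 + 2*(-2)**2)*3 = -5*(-3 - 2 + 2*4)*3 = -5*(-3 - 2 + 8)*3 = -5*3*3 = -15*3 = -45)
v(X(4))*g(u) = (-1 + 1)*(-1 - 45) = 0*(-46) = 0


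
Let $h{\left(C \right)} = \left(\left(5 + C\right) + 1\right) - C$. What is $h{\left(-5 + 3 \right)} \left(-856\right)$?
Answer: $-5136$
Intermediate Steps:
$h{\left(C \right)} = 6$ ($h{\left(C \right)} = \left(6 + C\right) - C = 6$)
$h{\left(-5 + 3 \right)} \left(-856\right) = 6 \left(-856\right) = -5136$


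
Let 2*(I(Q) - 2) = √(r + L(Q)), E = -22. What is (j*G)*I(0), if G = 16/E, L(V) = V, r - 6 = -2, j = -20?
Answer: 480/11 ≈ 43.636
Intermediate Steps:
r = 4 (r = 6 - 2 = 4)
G = -8/11 (G = 16/(-22) = 16*(-1/22) = -8/11 ≈ -0.72727)
I(Q) = 2 + √(4 + Q)/2
(j*G)*I(0) = (-20*(-8/11))*(2 + √(4 + 0)/2) = 160*(2 + √4/2)/11 = 160*(2 + (½)*2)/11 = 160*(2 + 1)/11 = (160/11)*3 = 480/11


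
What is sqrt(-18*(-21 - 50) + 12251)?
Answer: sqrt(13529) ≈ 116.31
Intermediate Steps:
sqrt(-18*(-21 - 50) + 12251) = sqrt(-18*(-71) + 12251) = sqrt(1278 + 12251) = sqrt(13529)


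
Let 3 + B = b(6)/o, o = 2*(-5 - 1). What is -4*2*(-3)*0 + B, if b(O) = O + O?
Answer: -4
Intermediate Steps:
b(O) = 2*O
o = -12 (o = 2*(-6) = -12)
B = -4 (B = -3 + (2*6)/(-12) = -3 - 1/12*12 = -3 - 1 = -4)
-4*2*(-3)*0 + B = -4*2*(-3)*0 - 4 = -(-24)*0 - 4 = -4*0 - 4 = 0 - 4 = -4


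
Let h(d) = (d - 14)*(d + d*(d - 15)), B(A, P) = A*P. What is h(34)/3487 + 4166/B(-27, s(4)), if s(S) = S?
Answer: -6529021/188298 ≈ -34.674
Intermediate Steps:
h(d) = (-14 + d)*(d + d*(-15 + d))
h(34)/3487 + 4166/B(-27, s(4)) = (34*(196 + 34² - 28*34))/3487 + 4166/((-27*4)) = (34*(196 + 1156 - 952))*(1/3487) + 4166/(-108) = (34*400)*(1/3487) + 4166*(-1/108) = 13600*(1/3487) - 2083/54 = 13600/3487 - 2083/54 = -6529021/188298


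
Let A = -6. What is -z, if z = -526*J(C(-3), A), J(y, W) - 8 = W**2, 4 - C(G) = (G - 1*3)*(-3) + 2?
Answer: 23144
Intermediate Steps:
C(G) = -7 + 3*G (C(G) = 4 - ((G - 1*3)*(-3) + 2) = 4 - ((G - 3)*(-3) + 2) = 4 - ((-3 + G)*(-3) + 2) = 4 - ((9 - 3*G) + 2) = 4 - (11 - 3*G) = 4 + (-11 + 3*G) = -7 + 3*G)
J(y, W) = 8 + W**2
z = -23144 (z = -526*(8 + (-6)**2) = -526*(8 + 36) = -526*44 = -23144)
-z = -1*(-23144) = 23144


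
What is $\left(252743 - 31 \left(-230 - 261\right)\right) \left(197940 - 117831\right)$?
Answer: $21466328076$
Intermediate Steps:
$\left(252743 - 31 \left(-230 - 261\right)\right) \left(197940 - 117831\right) = \left(252743 - -15221\right) 80109 = \left(252743 + 15221\right) 80109 = 267964 \cdot 80109 = 21466328076$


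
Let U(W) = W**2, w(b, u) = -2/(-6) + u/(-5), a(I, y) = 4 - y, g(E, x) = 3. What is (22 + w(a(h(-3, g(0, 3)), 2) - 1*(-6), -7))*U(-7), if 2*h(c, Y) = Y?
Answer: 17444/15 ≈ 1162.9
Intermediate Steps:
h(c, Y) = Y/2
w(b, u) = 1/3 - u/5 (w(b, u) = -2*(-1/6) + u*(-1/5) = 1/3 - u/5)
(22 + w(a(h(-3, g(0, 3)), 2) - 1*(-6), -7))*U(-7) = (22 + (1/3 - 1/5*(-7)))*(-7)**2 = (22 + (1/3 + 7/5))*49 = (22 + 26/15)*49 = (356/15)*49 = 17444/15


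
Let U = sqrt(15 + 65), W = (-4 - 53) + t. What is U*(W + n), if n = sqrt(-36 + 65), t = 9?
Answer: 4*sqrt(5)*(-48 + sqrt(29)) ≈ -381.16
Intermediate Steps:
n = sqrt(29) ≈ 5.3852
W = -48 (W = (-4 - 53) + 9 = -57 + 9 = -48)
U = 4*sqrt(5) (U = sqrt(80) = 4*sqrt(5) ≈ 8.9443)
U*(W + n) = (4*sqrt(5))*(-48 + sqrt(29)) = 4*sqrt(5)*(-48 + sqrt(29))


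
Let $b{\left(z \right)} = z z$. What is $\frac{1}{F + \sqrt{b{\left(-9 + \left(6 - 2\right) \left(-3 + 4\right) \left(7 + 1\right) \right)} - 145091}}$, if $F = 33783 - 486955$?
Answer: $- \frac{226586}{102682503073} - \frac{i \sqrt{144562}}{205365006146} \approx -2.2067 \cdot 10^{-6} - 1.8514 \cdot 10^{-9} i$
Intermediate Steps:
$b{\left(z \right)} = z^{2}$
$F = -453172$
$\frac{1}{F + \sqrt{b{\left(-9 + \left(6 - 2\right) \left(-3 + 4\right) \left(7 + 1\right) \right)} - 145091}} = \frac{1}{-453172 + \sqrt{\left(-9 + \left(6 - 2\right) \left(-3 + 4\right) \left(7 + 1\right)\right)^{2} - 145091}} = \frac{1}{-453172 + \sqrt{\left(-9 + 4 \cdot 1 \cdot 8\right)^{2} - 145091}} = \frac{1}{-453172 + \sqrt{\left(-9 + 4 \cdot 8\right)^{2} - 145091}} = \frac{1}{-453172 + \sqrt{\left(-9 + 32\right)^{2} - 145091}} = \frac{1}{-453172 + \sqrt{23^{2} - 145091}} = \frac{1}{-453172 + \sqrt{529 - 145091}} = \frac{1}{-453172 + \sqrt{-144562}} = \frac{1}{-453172 + i \sqrt{144562}}$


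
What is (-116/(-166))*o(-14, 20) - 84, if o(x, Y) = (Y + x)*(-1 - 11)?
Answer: -11148/83 ≈ -134.31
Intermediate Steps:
o(x, Y) = -12*Y - 12*x (o(x, Y) = (Y + x)*(-12) = -12*Y - 12*x)
(-116/(-166))*o(-14, 20) - 84 = (-116/(-166))*(-12*20 - 12*(-14)) - 84 = (-116*(-1/166))*(-240 + 168) - 84 = (58/83)*(-72) - 84 = -4176/83 - 84 = -11148/83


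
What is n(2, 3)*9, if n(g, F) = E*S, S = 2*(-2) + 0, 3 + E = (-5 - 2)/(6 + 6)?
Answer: 129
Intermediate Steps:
E = -43/12 (E = -3 + (-5 - 2)/(6 + 6) = -3 - 7/12 = -43/12 ≈ -3.5833)
S = -4 (S = -4 + 0 = -4)
n(g, F) = 43/3 (n(g, F) = -43/12*(-4) = 43/3)
n(2, 3)*9 = (43/3)*9 = 129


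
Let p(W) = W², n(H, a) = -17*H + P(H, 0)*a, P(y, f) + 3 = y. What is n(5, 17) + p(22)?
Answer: 433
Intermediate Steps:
P(y, f) = -3 + y
n(H, a) = -17*H + a*(-3 + H) (n(H, a) = -17*H + (-3 + H)*a = -17*H + a*(-3 + H))
n(5, 17) + p(22) = (-17*5 + 17*(-3 + 5)) + 22² = (-85 + 17*2) + 484 = (-85 + 34) + 484 = -51 + 484 = 433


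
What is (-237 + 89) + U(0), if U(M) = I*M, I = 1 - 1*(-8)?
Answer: -148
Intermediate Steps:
I = 9 (I = 1 + 8 = 9)
U(M) = 9*M
(-237 + 89) + U(0) = (-237 + 89) + 9*0 = -148 + 0 = -148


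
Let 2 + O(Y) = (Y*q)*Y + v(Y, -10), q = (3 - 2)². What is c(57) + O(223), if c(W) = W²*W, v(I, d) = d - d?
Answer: 234920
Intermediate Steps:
v(I, d) = 0
q = 1 (q = 1² = 1)
O(Y) = -2 + Y² (O(Y) = -2 + ((Y*1)*Y + 0) = -2 + (Y*Y + 0) = -2 + (Y² + 0) = -2 + Y²)
c(W) = W³
c(57) + O(223) = 57³ + (-2 + 223²) = 185193 + (-2 + 49729) = 185193 + 49727 = 234920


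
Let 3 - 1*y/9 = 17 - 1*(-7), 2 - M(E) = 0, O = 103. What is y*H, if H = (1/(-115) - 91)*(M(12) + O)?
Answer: 41539554/23 ≈ 1.8061e+6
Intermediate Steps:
M(E) = 2 (M(E) = 2 - 1*0 = 2 + 0 = 2)
H = -219786/23 (H = (1/(-115) - 91)*(2 + 103) = (-1/115 - 91)*105 = -10466/115*105 = -219786/23 ≈ -9555.9)
y = -189 (y = 27 - 9*(17 - 1*(-7)) = 27 - 9*(17 + 7) = 27 - 9*24 = 27 - 216 = -189)
y*H = -189*(-219786/23) = 41539554/23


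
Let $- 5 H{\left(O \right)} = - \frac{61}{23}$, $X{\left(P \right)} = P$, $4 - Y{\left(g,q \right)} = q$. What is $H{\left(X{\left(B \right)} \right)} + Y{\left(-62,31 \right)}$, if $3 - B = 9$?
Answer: $- \frac{3044}{115} \approx -26.47$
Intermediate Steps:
$B = -6$ ($B = 3 - 9 = -6$)
$Y{\left(g,q \right)} = 4 - q$
$H{\left(O \right)} = \frac{61}{115}$ ($H{\left(O \right)} = - \frac{\left(-61\right) \frac{1}{23}}{5} = \left(- \frac{1}{5}\right) \left(- \frac{61}{23}\right) = \frac{61}{115}$)
$H{\left(X{\left(B \right)} \right)} + Y{\left(-62,31 \right)} = \frac{61}{115} + \left(4 - 31\right) = \frac{61}{115} - 27 = - \frac{3044}{115}$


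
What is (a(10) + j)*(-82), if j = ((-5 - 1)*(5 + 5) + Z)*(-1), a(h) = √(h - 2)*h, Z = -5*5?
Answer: -6970 - 1640*√2 ≈ -9289.3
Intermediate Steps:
Z = -25
a(h) = h*√(-2 + h) (a(h) = √(-2 + h)*h = h*√(-2 + h))
j = 85 (j = ((-5 - 1)*(5 + 5) - 25)*(-1) = (-6*10 - 25)*(-1) = (-60 - 25)*(-1) = -85*(-1) = 85)
(a(10) + j)*(-82) = (10*√(-2 + 10) + 85)*(-82) = (10*√8 + 85)*(-82) = (10*(2*√2) + 85)*(-82) = (20*√2 + 85)*(-82) = (85 + 20*√2)*(-82) = -6970 - 1640*√2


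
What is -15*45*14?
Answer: -9450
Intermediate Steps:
-15*45*14 = -675*14 = -9450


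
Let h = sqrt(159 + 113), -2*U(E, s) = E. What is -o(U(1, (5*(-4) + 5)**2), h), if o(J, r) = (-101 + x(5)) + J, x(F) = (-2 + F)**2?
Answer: 185/2 ≈ 92.500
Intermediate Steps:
U(E, s) = -E/2
h = 4*sqrt(17) (h = sqrt(272) = 4*sqrt(17) ≈ 16.492)
o(J, r) = -92 + J (o(J, r) = (-101 + (-2 + 5)**2) + J = (-101 + 3**2) + J = (-101 + 9) + J = -92 + J)
-o(U(1, (5*(-4) + 5)**2), h) = -(-92 - 1/2*1) = -(-92 - 1/2) = -1*(-185/2) = 185/2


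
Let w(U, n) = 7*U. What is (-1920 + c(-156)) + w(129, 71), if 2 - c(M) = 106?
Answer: -1121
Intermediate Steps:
c(M) = -104 (c(M) = 2 - 1*106 = 2 - 106 = -104)
(-1920 + c(-156)) + w(129, 71) = (-1920 - 104) + 7*129 = -2024 + 903 = -1121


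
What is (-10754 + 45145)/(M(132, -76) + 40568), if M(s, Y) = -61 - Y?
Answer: 34391/40583 ≈ 0.84742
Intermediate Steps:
(-10754 + 45145)/(M(132, -76) + 40568) = (-10754 + 45145)/((-61 - 1*(-76)) + 40568) = 34391/((-61 + 76) + 40568) = 34391/(15 + 40568) = 34391/40583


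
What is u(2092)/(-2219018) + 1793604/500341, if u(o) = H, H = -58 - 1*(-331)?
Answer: 3979902967779/1110265685138 ≈ 3.5846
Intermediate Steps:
H = 273 (H = -58 + 331 = 273)
u(o) = 273
u(2092)/(-2219018) + 1793604/500341 = 273/(-2219018) + 1793604/500341 = 273*(-1/2219018) + 1793604*(1/500341) = -273/2219018 + 1793604/500341 = 3979902967779/1110265685138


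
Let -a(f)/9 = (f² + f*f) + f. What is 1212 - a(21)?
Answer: 9339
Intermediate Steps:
a(f) = -18*f² - 9*f (a(f) = -9*((f² + f*f) + f) = -9*((f² + f²) + f) = -9*(2*f² + f) = -9*(f + 2*f²) = -18*f² - 9*f)
1212 - a(21) = 1212 - (-9)*21*(1 + 2*21) = 1212 - (-9)*21*(1 + 42) = 1212 - (-9)*21*43 = 1212 - 1*(-8127) = 1212 + 8127 = 9339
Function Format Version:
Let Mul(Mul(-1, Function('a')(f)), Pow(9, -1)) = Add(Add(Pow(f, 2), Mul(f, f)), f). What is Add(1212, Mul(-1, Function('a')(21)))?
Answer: 9339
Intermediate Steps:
Function('a')(f) = Add(Mul(-18, Pow(f, 2)), Mul(-9, f)) (Function('a')(f) = Mul(-9, Add(Add(Pow(f, 2), Mul(f, f)), f)) = Mul(-9, Add(Add(Pow(f, 2), Pow(f, 2)), f)) = Mul(-9, Add(Mul(2, Pow(f, 2)), f)) = Mul(-9, Add(f, Mul(2, Pow(f, 2)))) = Add(Mul(-18, Pow(f, 2)), Mul(-9, f)))
Add(1212, Mul(-1, Function('a')(21))) = Add(1212, Mul(-1, Mul(-9, 21, Add(1, Mul(2, 21))))) = Add(1212, Mul(-1, Mul(-9, 21, Add(1, 42)))) = Add(1212, Mul(-1, Mul(-9, 21, 43))) = Add(1212, Mul(-1, -8127)) = Add(1212, 8127) = 9339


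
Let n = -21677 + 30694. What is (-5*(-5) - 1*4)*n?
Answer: 189357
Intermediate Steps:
n = 9017
(-5*(-5) - 1*4)*n = (-5*(-5) - 1*4)*9017 = (25 - 4)*9017 = 21*9017 = 189357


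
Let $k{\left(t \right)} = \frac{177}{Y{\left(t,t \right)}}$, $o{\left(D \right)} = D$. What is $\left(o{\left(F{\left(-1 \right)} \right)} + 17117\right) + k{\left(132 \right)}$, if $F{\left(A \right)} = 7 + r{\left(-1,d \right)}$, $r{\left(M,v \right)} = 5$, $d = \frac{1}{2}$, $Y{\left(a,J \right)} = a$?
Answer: $\frac{753735}{44} \approx 17130.0$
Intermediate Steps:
$d = \frac{1}{2} \approx 0.5$
$F{\left(A \right)} = 12$ ($F{\left(A \right)} = 7 + 5 = 12$)
$k{\left(t \right)} = \frac{177}{t}$
$\left(o{\left(F{\left(-1 \right)} \right)} + 17117\right) + k{\left(132 \right)} = \left(12 + 17117\right) + \frac{177}{132} = 17129 + 177 \cdot \frac{1}{132} = 17129 + \frac{59}{44} = \frac{753735}{44}$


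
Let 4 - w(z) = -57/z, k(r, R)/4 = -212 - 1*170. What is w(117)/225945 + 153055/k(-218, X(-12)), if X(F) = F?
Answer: -269739639925/2692902888 ≈ -100.17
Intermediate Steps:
k(r, R) = -1528 (k(r, R) = 4*(-212 - 1*170) = 4*(-212 - 170) = 4*(-382) = -1528)
w(z) = 4 + 57/z (w(z) = 4 - (-57)/z = 4 + 57/z)
w(117)/225945 + 153055/k(-218, X(-12)) = (4 + 57/117)/225945 + 153055/(-1528) = (4 + 57*(1/117))*(1/225945) + 153055*(-1/1528) = (4 + 19/39)*(1/225945) - 153055/1528 = (175/39)*(1/225945) - 153055/1528 = 35/1762371 - 153055/1528 = -269739639925/2692902888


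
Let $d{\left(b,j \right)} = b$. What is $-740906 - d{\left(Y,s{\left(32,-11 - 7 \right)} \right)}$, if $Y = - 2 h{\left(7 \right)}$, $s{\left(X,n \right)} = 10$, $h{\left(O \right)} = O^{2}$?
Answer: $-740808$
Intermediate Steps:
$Y = -98$ ($Y = - 2 \cdot 7^{2} = \left(-2\right) 49 = -98$)
$-740906 - d{\left(Y,s{\left(32,-11 - 7 \right)} \right)} = -740906 - -98 = -740906 + 98 = -740808$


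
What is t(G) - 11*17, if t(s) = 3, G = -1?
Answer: -184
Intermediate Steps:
t(G) - 11*17 = 3 - 11*17 = 3 - 187 = -184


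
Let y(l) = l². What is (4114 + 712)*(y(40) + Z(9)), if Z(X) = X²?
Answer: 8112506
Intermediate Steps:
(4114 + 712)*(y(40) + Z(9)) = (4114 + 712)*(40² + 9²) = 4826*(1600 + 81) = 4826*1681 = 8112506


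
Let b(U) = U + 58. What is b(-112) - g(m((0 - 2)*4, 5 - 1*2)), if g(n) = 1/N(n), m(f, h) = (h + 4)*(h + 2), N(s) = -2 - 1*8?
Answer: -539/10 ≈ -53.900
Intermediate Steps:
N(s) = -10 (N(s) = -2 - 8 = -10)
m(f, h) = (2 + h)*(4 + h) (m(f, h) = (4 + h)*(2 + h) = (2 + h)*(4 + h))
g(n) = -⅒ (g(n) = 1/(-10) = -⅒)
b(U) = 58 + U
b(-112) - g(m((0 - 2)*4, 5 - 1*2)) = (58 - 112) - 1*(-⅒) = -54 + ⅒ = -539/10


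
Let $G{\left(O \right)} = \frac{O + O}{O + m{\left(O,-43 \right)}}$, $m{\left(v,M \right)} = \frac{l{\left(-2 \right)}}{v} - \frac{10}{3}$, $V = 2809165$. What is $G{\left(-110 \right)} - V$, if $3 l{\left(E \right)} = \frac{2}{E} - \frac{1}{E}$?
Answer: $- \frac{70040862545}{24933} \approx -2.8092 \cdot 10^{6}$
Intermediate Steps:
$l{\left(E \right)} = \frac{1}{3 E}$ ($l{\left(E \right)} = \frac{\frac{2}{E} - \frac{1}{E}}{3} = \frac{1}{3 E}$)
$m{\left(v,M \right)} = - \frac{10}{3} - \frac{1}{6 v}$ ($m{\left(v,M \right)} = \frac{\frac{1}{3} \frac{1}{-2}}{v} - \frac{10}{3} = \frac{\frac{1}{3} \left(- \frac{1}{2}\right)}{v} - \frac{10}{3} = - \frac{1}{6 v} - \frac{10}{3} = - \frac{10}{3} - \frac{1}{6 v}$)
$G{\left(O \right)} = \frac{2 O}{O + \frac{-1 - 20 O}{6 O}}$ ($G{\left(O \right)} = \frac{O + O}{O + \frac{-1 - 20 O}{6 O}} = \frac{2 O}{O + \frac{-1 - 20 O}{6 O}}$)
$G{\left(-110 \right)} - V = \frac{12 \left(-110\right)^{2}}{-1 + 2 \left(-110\right) \left(-10 + 3 \left(-110\right)\right)} - 2809165 = 12 \cdot 12100 \frac{1}{-1 + 2 \left(-110\right) \left(-10 - 330\right)} - 2809165 = 12 \cdot 12100 \frac{1}{-1 + 2 \left(-110\right) \left(-340\right)} - 2809165 = 12 \cdot 12100 \frac{1}{-1 + 74800} - 2809165 = 12 \cdot 12100 \cdot \frac{1}{74799} - 2809165 = \frac{48400}{24933} - 2809165 = - \frac{70040862545}{24933}$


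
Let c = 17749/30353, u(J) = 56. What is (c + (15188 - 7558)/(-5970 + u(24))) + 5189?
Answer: 465669264267/89753821 ≈ 5188.3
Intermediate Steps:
c = 17749/30353 (c = 17749*(1/30353) = 17749/30353 ≈ 0.58475)
(c + (15188 - 7558)/(-5970 + u(24))) + 5189 = (17749/30353 + (15188 - 7558)/(-5970 + 56)) + 5189 = (17749/30353 + 7630/(-5914)) + 5189 = (17749/30353 + 7630*(-1/5914)) + 5189 = (17749/30353 - 3815/2957) + 5189 = -63312902/89753821 + 5189 = 465669264267/89753821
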